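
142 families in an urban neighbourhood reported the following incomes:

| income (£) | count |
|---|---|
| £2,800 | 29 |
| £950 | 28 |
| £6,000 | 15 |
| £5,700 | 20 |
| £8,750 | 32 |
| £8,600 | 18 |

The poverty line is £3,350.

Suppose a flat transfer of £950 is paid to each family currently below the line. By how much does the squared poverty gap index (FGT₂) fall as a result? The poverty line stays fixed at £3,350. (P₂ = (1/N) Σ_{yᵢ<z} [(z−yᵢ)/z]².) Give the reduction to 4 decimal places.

0.0698

Before: below the line — 28×£950, 29×£2,800; squared poverty gap index (FGT₂) = 0.106710.
After the £950 transfer: below the line — 28×£1,900; squared poverty gap index (FGT₂) = 0.036942.
Reduction = 0.106710 − 0.036942 = 0.0698.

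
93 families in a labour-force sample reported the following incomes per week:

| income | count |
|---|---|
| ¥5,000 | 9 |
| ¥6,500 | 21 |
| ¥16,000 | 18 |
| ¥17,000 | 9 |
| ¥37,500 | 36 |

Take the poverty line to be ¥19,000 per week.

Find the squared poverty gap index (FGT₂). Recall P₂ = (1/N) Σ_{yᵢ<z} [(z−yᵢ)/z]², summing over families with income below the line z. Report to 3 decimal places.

Poor units: 9×¥5,000, 21×¥6,500, 18×¥16,000, 9×¥17,000 (q = 57 of N = 93).
Normalized shortfalls: (19000−5000)/19000 = 0.7368 (×9); (19000−6500)/19000 = 0.6579 (×21); (19000−16000)/19000 = 0.1579 (×18); (19000−17000)/19000 = 0.1053 (×9).
Squared: 0.5429 (×9); 0.4328 (×21); 0.0249 (×18); 0.0111 (×9).
Sum = 14.524238; P₂ = 14.524238 / 93 = 0.156.

0.156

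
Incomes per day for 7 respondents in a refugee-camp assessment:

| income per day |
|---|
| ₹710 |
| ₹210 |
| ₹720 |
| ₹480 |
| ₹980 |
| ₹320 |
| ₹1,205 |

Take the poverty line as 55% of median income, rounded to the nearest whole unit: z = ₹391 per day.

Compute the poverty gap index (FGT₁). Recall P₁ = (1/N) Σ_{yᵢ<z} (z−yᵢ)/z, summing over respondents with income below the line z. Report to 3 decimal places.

0.092

Incomes under z: ₹210, ₹320 (q = 2 of N = 7).
Shortfall ratios: (391−210)/391 = 0.4629; (391−320)/391 = 0.1816.
Sum of shortfalls = 0.644501; P₁ averages over all N: 0.644501 / 7 = 0.092.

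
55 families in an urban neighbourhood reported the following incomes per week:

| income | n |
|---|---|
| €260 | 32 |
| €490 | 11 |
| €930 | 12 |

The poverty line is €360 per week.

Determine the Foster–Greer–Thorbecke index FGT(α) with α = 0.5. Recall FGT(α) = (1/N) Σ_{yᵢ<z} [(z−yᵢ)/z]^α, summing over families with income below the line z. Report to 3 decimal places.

0.307

Below the line: 32×€260 (q = 32 of N = 55).
Relative gaps: (360−260)/360 = 0.2778 (×32).
Raised to α = 0.5: 0.52705 (×32).
Sum = 16.865481; FGT(0.5) = 16.865481 / 55 = 0.307.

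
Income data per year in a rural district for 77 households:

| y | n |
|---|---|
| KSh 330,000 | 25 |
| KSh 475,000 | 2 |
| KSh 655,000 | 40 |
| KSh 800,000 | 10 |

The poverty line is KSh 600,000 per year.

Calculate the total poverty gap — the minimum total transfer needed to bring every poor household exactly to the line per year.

KSh 7,000,000

Below the line: 25×KSh 330,000, 2×KSh 475,000 (q = 27 of N = 77).
Individual gaps: 25×(600000−330000) = 6750000; 2×(600000−475000) = 250000.
Aggregate gap = KSh 7,000,000.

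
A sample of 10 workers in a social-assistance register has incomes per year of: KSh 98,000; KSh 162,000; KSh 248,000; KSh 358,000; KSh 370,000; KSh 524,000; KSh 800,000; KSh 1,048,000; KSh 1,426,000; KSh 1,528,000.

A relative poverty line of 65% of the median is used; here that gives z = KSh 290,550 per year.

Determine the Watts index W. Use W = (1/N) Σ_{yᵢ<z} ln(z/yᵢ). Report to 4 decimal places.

Poor units: KSh 98,000, KSh 162,000, KSh 248,000 (q = 3 of N = 10).
Log gaps: ln(290550/98000) = 1.0868; ln(290550/162000) = 0.5842; ln(290550/248000) = 0.1583.
W = 1.829334 / 10 = 0.1829.

0.1829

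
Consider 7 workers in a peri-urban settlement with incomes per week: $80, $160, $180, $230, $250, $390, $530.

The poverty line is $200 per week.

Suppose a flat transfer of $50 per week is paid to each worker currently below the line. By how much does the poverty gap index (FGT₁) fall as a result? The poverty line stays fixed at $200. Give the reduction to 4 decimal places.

Before: below the line — $80, $160, $180; poverty gap index (FGT₁) = 0.128571.
After the $50 transfer: below the line — $130; poverty gap index (FGT₁) = 0.050000.
Reduction = 0.128571 − 0.050000 = 0.0786.

0.0786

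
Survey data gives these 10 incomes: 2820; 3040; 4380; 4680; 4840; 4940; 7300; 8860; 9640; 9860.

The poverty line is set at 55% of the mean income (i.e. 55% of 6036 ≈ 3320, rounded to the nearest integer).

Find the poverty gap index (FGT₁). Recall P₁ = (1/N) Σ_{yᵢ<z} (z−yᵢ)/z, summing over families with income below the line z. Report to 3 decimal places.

Poor units: 2820, 3040 (q = 2 of N = 10).
Normalized shortfalls: (3320−2820)/3320 = 0.1506; (3320−3040)/3320 = 0.0843.
Σ = 0.234940. Dividing by the full population N = 10 gives P₁ = 0.023.

0.023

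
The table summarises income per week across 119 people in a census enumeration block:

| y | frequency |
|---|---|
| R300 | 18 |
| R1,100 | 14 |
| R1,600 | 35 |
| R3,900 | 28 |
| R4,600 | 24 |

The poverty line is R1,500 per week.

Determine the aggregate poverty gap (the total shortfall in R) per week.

Below z: 18×R300, 14×R1,100 (q = 32 of N = 119).
Individual gaps: 18×(1500−300) = 21600; 14×(1500−1100) = 5600.
Aggregate gap = R27,200.

R27,200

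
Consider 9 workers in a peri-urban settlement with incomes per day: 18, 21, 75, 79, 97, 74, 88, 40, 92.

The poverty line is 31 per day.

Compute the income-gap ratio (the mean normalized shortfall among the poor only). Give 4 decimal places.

Poor units: 18, 21 (q = 2 of N = 9).
Shortfall ratios (z−y)/z: 0.4194, 0.3226; sum = 0.741935.
The income-gap ratio divides by q (the poor only): 0.741935 / 2 = 0.3710.

0.3710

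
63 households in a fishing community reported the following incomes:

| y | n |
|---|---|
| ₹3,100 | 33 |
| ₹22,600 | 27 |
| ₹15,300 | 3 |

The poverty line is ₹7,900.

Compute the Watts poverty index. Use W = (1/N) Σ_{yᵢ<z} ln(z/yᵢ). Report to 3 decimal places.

0.490

Below the line: 33×₹3,100 (q = 33 of N = 63).
Log shortfalls: ln(7900/3100) = 0.9355 (×33).
W = 30.870201 / 63 = 0.490.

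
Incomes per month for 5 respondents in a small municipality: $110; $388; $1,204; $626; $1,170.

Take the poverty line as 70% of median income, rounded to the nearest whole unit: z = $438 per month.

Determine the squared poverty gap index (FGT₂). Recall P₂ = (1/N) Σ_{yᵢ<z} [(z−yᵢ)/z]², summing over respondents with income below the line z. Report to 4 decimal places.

0.1148

Below z: $110, $388 (q = 2 of N = 5).
Normalized shortfalls: (438−110)/438 = 0.7489; (438−388)/438 = 0.1142.
Squared: 0.5608; 0.0130.
Sum = 0.573820; P₂ = 0.573820 / 5 = 0.1148.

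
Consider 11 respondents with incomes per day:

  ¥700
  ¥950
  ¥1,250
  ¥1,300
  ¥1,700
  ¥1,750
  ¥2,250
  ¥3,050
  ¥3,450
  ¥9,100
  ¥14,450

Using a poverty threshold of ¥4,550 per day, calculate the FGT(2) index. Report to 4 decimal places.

Below z: ¥700, ¥950, ¥1,250, ¥1,300, ¥1,700, ¥1,750, ¥2,250, ¥3,050, ¥3,450 (q = 9 of N = 11).
Relative gaps: (4550−700)/4550 = 0.8462; (4550−950)/4550 = 0.7912; (4550−1250)/4550 = 0.7253; (4550−1300)/4550 = 0.7143; (4550−1700)/4550 = 0.6264; (4550−1750)/4550 = 0.6154; (4550−2250)/4550 = 0.5055; (4550−3050)/4550 = 0.3297; (4550−3450)/4550 = 0.2418.
Squared: 0.7160; 0.6260; 0.5260; 0.5102; 0.3923; 0.3787; 0.2555; 0.1087; 0.0584.
Sum = 3.571912; P₂ = 3.571912 / 11 = 0.3247.

0.3247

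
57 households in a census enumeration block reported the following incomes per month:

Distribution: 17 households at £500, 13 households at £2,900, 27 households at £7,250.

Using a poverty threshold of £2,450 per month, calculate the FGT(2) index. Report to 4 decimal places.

0.1889

Incomes under z: 17×£500 (q = 17 of N = 57).
Normalized shortfalls: (2450−500)/2450 = 0.7959 (×17).
Squared: 0.6335 (×17).
Sum = 10.769263; P₂ = 10.769263 / 57 = 0.1889.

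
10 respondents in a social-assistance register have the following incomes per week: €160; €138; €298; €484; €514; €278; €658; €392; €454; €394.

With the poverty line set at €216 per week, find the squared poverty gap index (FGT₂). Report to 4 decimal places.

0.0198

Below the line: €138, €160 (q = 2 of N = 10).
Relative gaps: (216−138)/216 = 0.3611; (216−160)/216 = 0.2593.
Squared: 0.1304; 0.0672.
Sum = 0.197617; P₂ = 0.197617 / 10 = 0.0198.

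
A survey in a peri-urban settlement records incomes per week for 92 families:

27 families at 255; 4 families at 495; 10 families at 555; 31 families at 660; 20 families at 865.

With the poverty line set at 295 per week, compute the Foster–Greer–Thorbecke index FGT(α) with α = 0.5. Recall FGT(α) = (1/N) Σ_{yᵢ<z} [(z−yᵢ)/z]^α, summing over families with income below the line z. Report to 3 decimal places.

Below the line: 27×255 (q = 27 of N = 92).
Shortfall ratios: (295−255)/295 = 0.1356 (×27).
Raised to α = 0.5: 0.36823 (×27).
Sum = 9.942206; FGT(0.5) = 9.942206 / 92 = 0.108.

0.108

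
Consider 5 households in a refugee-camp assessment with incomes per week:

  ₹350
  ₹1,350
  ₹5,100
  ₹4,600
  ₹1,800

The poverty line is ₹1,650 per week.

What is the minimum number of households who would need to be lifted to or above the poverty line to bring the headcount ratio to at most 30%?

Currently q = 2 of N = 5 are below the line (H = 0.400).
A headcount ratio of at most 30% allows at most ⌊0.30 × 5⌋ = 1 poor households.
So at least 2 − 1 = 1 must be lifted.

1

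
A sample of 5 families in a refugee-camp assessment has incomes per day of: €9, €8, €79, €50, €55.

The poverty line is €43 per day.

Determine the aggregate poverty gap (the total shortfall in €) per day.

Poor units: €8, €9 (q = 2 of N = 5).
Individual gaps: 43−8 = 35; 43−9 = 34.
Aggregate gap = €69.

€69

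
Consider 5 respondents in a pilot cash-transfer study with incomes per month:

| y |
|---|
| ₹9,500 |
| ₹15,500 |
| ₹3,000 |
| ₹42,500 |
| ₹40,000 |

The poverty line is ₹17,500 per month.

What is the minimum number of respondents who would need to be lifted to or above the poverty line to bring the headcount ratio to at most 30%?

3 of the 5 respondents are poor, so H = 3/5 = 0.600.
A headcount ratio of at most 30% allows at most ⌊0.30 × 5⌋ = 1 poor respondents.
So at least 3 − 1 = 2 must be lifted.

2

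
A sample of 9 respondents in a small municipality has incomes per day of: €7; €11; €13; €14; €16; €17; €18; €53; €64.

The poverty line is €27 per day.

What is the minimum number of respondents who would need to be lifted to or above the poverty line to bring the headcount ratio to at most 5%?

7 of the 9 respondents are poor, so H = 7/9 = 0.778.
A headcount ratio of at most 5% allows at most ⌊0.05 × 9⌋ = 0 poor respondents.
So at least 7 − 0 = 7 must be lifted.

7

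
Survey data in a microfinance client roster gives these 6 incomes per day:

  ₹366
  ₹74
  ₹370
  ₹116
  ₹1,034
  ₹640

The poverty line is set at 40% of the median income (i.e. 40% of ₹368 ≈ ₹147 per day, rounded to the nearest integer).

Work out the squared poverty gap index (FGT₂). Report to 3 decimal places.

Incomes under z: ₹74, ₹116 (q = 2 of N = 6).
Normalized shortfalls: (147−74)/147 = 0.4966; (147−116)/147 = 0.2109.
Squared: 0.2466; 0.0445.
Sum = 0.291082; P₂ = 0.291082 / 6 = 0.049.

0.049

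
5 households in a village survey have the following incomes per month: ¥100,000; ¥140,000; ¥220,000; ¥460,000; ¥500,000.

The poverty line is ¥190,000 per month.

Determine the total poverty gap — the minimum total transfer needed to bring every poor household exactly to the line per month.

¥140,000

Below z: ¥100,000, ¥140,000 (q = 2 of N = 5).
Individual gaps: 190000−100000 = 90000; 190000−140000 = 50000.
Aggregate gap = ¥140,000.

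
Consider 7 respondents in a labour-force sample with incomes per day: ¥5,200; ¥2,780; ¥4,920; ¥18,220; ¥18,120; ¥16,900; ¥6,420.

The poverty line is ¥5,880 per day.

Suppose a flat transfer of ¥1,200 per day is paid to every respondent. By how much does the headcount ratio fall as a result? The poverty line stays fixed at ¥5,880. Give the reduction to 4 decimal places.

0.2857

Before: below the line — ¥2,780, ¥4,920, ¥5,200; headcount ratio = 0.428571.
After the ¥1,200 transfer: below the line — ¥3,980; headcount ratio = 0.142857.
Reduction = 0.428571 − 0.142857 = 0.2857.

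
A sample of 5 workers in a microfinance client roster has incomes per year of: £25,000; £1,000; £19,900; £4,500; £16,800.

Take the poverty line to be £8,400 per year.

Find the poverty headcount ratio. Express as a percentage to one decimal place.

40.0%

2 of the 5 workers have income below £8,400.
H = 2/5 = 40.0%.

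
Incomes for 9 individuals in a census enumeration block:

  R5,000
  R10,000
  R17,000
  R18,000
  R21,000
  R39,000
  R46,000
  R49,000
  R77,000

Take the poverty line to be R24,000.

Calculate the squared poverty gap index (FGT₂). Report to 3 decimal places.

0.126

Incomes under z: R5,000, R10,000, R17,000, R18,000, R21,000 (q = 5 of N = 9).
Shortfall ratios: (24000−5000)/24000 = 0.7917; (24000−10000)/24000 = 0.5833; (24000−17000)/24000 = 0.2917; (24000−18000)/24000 = 0.2500; (24000−21000)/24000 = 0.1250.
Squared: 0.6267; 0.3403; 0.0851; 0.0625; 0.0156.
Sum = 1.130208; P₂ = 1.130208 / 9 = 0.126.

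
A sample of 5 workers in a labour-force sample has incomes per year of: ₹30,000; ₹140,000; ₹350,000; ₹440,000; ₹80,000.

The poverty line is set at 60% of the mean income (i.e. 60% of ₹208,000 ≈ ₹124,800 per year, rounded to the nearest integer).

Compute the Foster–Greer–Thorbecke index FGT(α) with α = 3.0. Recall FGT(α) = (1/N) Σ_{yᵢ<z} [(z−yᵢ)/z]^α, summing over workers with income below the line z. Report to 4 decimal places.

Below z: ₹30,000, ₹80,000 (q = 2 of N = 5).
Gap ratios (z−y)/z: (124800−30000)/124800 = 0.7596; (124800−80000)/124800 = 0.3590.
Raised to α = 3.0: 0.43831; 0.04626.
Sum = 0.484568; FGT(3.0) = 0.484568 / 5 = 0.0969.

0.0969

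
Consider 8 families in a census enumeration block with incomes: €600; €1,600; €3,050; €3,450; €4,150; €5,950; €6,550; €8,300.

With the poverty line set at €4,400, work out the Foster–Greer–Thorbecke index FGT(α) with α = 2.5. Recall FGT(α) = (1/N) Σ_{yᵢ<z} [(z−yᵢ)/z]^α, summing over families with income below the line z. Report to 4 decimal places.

0.1363

Below the line: €600, €1,600, €3,050, €3,450, €4,150 (q = 5 of N = 8).
Normalized shortfalls: (4400−600)/4400 = 0.8636; (4400−1600)/4400 = 0.6364; (4400−3050)/4400 = 0.3068; (4400−3450)/4400 = 0.2159; (4400−4150)/4400 = 0.0568.
Raised to α = 2.5: 0.69315; 0.32305; 0.05214; 0.02166; 0.00077.
Sum = 1.090770; FGT(2.5) = 1.090770 / 8 = 0.1363.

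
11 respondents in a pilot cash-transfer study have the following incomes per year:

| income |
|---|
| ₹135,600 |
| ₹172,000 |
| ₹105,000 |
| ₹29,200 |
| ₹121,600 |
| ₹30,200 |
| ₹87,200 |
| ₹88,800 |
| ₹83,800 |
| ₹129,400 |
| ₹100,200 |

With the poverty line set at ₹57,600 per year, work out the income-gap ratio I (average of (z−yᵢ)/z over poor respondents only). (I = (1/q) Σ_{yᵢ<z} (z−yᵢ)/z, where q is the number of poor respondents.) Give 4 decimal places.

0.4844

Below the line: ₹29,200, ₹30,200 (q = 2 of N = 11).
Relative gaps: 0.4931, 0.4757; sum = 0.968750.
The income-gap ratio divides by q (the poor only): 0.968750 / 2 = 0.4844.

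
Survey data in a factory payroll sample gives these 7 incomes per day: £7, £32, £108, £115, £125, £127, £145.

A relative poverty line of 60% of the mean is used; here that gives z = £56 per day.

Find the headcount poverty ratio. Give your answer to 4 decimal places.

2 of the 7 families have income below £56.
H = 2/7 = 0.2857.

0.2857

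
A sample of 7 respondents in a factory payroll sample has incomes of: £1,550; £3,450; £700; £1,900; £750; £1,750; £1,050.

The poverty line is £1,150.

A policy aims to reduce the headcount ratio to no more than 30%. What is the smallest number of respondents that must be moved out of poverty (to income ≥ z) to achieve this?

1

Currently q = 3 of N = 7 are below the line (H = 0.429).
A headcount ratio of at most 30% allows at most ⌊0.30 × 7⌋ = 2 poor respondents.
So at least 3 − 2 = 1 must be lifted.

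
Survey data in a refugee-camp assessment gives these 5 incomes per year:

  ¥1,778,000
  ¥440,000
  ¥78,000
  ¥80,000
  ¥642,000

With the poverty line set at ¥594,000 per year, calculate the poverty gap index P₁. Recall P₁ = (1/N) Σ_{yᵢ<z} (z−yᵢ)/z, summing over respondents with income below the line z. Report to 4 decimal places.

Poor units: ¥78,000, ¥80,000, ¥440,000 (q = 3 of N = 5).
Gap ratios (z−y)/z: (594000−78000)/594000 = 0.8687; (594000−80000)/594000 = 0.8653; (594000−440000)/594000 = 0.2593.
Σ = 1.993266. Dividing by the full population N = 5 gives P₁ = 0.3987.

0.3987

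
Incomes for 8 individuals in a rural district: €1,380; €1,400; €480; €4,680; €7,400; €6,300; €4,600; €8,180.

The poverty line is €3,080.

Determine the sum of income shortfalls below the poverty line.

Below z: €480, €1,380, €1,400 (q = 3 of N = 8).
Individual gaps: 3080−480 = 2600; 3080−1380 = 1700; 3080−1400 = 1680.
Aggregate gap = €5,980.

€5,980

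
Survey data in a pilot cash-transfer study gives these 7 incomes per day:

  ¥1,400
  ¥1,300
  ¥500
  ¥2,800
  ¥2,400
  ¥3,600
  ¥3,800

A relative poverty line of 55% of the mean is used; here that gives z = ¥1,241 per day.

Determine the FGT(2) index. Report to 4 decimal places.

0.0509

Poor units: ¥500 (q = 1 of N = 7).
Shortfall ratios: (1241−500)/1241 = 0.5971.
Squared: 0.3565.
Sum = 0.356527; P₂ = 0.356527 / 7 = 0.0509.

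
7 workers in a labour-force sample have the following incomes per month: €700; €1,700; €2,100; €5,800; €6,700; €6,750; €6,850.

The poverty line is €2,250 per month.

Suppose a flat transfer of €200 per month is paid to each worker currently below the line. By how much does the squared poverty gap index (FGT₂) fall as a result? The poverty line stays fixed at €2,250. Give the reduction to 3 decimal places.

0.022

Before: below the line — €700, €1,700, €2,100; squared poverty gap index (FGT₂) = 0.07697.
After the €200 transfer: below the line — €900, €1,900; squared poverty gap index (FGT₂) = 0.05489.
Reduction = 0.07697 − 0.05489 = 0.022.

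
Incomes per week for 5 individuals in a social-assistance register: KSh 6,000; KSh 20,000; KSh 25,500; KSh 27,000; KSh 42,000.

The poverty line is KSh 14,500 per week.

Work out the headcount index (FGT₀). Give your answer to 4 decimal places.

0.2000

1 of the 5 individuals have income below KSh 14,500.
H = 1/5 = 0.2000.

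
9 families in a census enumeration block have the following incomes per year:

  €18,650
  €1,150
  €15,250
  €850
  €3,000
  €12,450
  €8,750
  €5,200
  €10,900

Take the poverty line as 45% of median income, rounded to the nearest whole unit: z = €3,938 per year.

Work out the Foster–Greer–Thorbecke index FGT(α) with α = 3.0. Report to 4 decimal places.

0.0945

Below the line: €850, €1,150, €3,000 (q = 3 of N = 9).
Gap ratios (z−y)/z: (3938−850)/3938 = 0.7842; (3938−1150)/3938 = 0.7080; (3938−3000)/3938 = 0.2382.
Raised to α = 3.0: 0.48218; 0.35486; 0.01351.
Sum = 0.850544; FGT(3.0) = 0.850544 / 9 = 0.0945.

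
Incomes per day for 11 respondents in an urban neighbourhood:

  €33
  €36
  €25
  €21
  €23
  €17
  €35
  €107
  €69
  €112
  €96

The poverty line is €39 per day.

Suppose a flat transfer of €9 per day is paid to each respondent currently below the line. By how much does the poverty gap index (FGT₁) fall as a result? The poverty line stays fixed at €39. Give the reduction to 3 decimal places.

0.114

Before: below the line — €17, €21, €23, €25, €33, €35, €36; poverty gap index (FGT₁) = 0.19347.
After the €9 transfer: below the line — €26, €30, €32, €34; poverty gap index (FGT₁) = 0.07925.
Reduction = 0.19347 − 0.07925 = 0.114.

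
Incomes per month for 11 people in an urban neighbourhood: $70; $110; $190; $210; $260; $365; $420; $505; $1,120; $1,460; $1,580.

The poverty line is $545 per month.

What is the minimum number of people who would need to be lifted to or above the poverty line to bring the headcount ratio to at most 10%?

7

Currently q = 8 of N = 11 are below the line (H = 0.727).
A headcount ratio of at most 10% allows at most ⌊0.10 × 11⌋ = 1 poor people.
So at least 8 − 1 = 7 must be lifted.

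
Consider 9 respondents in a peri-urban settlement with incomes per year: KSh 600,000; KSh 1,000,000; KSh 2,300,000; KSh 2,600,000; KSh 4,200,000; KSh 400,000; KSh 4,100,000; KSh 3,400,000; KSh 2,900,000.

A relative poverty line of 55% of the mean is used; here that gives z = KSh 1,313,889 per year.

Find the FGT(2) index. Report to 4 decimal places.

0.0929

Incomes under z: KSh 400,000, KSh 600,000, KSh 1,000,000 (q = 3 of N = 9).
Normalized shortfalls: (1313889−400000)/1313889 = 0.6956; (1313889−600000)/1313889 = 0.5433; (1313889−1000000)/1313889 = 0.2389.
Squared: 0.4838; 0.2952; 0.0571.
Sum = 0.836096; P₂ = 0.836096 / 9 = 0.0929.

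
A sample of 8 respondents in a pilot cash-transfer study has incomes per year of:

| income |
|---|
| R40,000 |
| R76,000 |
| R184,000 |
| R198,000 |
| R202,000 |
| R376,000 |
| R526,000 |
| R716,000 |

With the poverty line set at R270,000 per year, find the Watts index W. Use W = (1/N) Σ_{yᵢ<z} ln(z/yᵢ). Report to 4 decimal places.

Poor units: R40,000, R76,000, R184,000, R198,000, R202,000 (q = 5 of N = 8).
ln(z/y) terms: ln(270000/40000) = 1.9095; ln(270000/76000) = 1.2677; ln(270000/184000) = 0.3835; ln(270000/198000) = 0.3102; ln(270000/202000) = 0.2902.
W = 4.161027 / 8 = 0.5201.

0.5201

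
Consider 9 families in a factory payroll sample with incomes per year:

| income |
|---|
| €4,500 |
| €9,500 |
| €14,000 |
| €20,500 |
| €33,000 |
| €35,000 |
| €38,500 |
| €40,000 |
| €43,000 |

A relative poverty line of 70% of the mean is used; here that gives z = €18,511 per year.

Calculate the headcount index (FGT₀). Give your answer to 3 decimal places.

0.333

3 of the 9 families have income below €18,511.
H = 3/9 = 0.333.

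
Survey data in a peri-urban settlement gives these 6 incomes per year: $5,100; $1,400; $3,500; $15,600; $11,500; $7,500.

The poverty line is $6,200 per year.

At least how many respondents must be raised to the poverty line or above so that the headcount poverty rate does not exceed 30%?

3 of the 6 respondents are poor, so H = 3/6 = 0.500.
A headcount ratio of at most 30% allows at most ⌊0.30 × 6⌋ = 1 poor respondents.
So at least 3 − 1 = 2 must be lifted.

2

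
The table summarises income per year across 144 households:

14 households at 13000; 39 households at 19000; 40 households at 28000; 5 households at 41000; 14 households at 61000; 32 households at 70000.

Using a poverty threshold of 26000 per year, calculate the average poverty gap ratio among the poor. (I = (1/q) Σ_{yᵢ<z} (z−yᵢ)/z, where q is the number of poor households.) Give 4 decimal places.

Incomes under z: 14×13000, 39×19000 (q = 53 of N = 144).
Shortfall ratios (z−y)/z: 0.5000 (×14), 0.2692 (×39); sum = 17.500000.
The income-gap ratio divides by q (the poor only): 17.500000 / 53 = 0.3302.

0.3302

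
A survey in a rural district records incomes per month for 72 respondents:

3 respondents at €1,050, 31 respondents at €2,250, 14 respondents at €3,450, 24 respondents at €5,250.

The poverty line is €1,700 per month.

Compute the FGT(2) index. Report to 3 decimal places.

0.006

Below z: 3×€1,050 (q = 3 of N = 72).
Normalized shortfalls: (1700−1050)/1700 = 0.3824 (×3).
Squared: 0.1462 (×3).
Sum = 0.438581; P₂ = 0.438581 / 72 = 0.006.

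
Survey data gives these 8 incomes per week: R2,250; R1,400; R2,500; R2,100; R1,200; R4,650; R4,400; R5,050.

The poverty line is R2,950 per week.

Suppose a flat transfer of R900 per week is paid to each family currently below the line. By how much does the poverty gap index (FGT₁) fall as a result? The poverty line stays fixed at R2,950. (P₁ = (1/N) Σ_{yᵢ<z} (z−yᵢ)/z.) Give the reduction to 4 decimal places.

Before: below the line — R1,200, R1,400, R2,100, R2,250, R2,500; poverty gap index (FGT₁) = 0.224576.
After the R900 transfer: below the line — R2,100, R2,300; poverty gap index (FGT₁) = 0.063559.
Reduction = 0.224576 − 0.063559 = 0.1610.

0.1610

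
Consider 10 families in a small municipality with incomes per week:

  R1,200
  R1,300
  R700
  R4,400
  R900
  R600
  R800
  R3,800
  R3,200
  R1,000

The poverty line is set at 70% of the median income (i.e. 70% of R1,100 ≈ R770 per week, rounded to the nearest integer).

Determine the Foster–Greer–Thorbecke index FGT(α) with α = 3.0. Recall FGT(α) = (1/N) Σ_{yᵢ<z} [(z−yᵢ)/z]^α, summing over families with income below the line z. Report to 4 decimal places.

0.0012

Below z: R600, R700 (q = 2 of N = 10).
Gap ratios (z−y)/z: (770−600)/770 = 0.2208; (770−700)/770 = 0.0909.
Raised to α = 3.0: 0.01076; 0.00075.
Sum = 0.011513; FGT(3.0) = 0.011513 / 10 = 0.0012.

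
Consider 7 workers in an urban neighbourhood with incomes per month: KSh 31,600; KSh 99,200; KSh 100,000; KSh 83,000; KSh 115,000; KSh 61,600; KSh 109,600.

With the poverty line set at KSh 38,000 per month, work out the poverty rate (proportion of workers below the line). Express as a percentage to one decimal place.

14.3%

1 of the 7 workers have income below KSh 38,000.
H = 1/7 = 14.3%.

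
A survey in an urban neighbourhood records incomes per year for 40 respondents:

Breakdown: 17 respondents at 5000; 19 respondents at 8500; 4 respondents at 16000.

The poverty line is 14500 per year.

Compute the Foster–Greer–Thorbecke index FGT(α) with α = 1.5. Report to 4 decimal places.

0.3518

Below z: 17×5000, 19×8500 (q = 36 of N = 40).
Shortfall ratios: (14500−5000)/14500 = 0.6552 (×17); (14500−8500)/14500 = 0.4138 (×19).
Raised to α = 1.5: 0.53031 (×17); 0.26618 (×19).
Sum = 14.072758; FGT(1.5) = 14.072758 / 40 = 0.3518.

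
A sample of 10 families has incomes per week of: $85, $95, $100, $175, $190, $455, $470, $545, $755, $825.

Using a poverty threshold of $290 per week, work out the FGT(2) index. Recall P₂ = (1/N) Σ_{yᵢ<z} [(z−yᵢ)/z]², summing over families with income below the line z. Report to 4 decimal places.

0.1657

Below the line: $85, $95, $100, $175, $190 (q = 5 of N = 10).
Shortfall ratios: (290−85)/290 = 0.7069; (290−95)/290 = 0.6724; (290−100)/290 = 0.6552; (290−175)/290 = 0.3966; (290−190)/290 = 0.3448.
Squared: 0.4997; 0.4521; 0.4293; 0.1573; 0.1189.
Sum = 1.657253; P₂ = 1.657253 / 10 = 0.1657.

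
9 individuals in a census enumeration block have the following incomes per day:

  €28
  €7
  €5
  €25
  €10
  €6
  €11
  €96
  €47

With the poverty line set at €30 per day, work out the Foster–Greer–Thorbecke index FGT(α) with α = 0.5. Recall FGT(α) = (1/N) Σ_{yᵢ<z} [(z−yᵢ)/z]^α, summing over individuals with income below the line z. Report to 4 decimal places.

0.5513

Below z: €5, €6, €7, €10, €11, €25, €28 (q = 7 of N = 9).
Relative gaps: (30−5)/30 = 0.8333; (30−6)/30 = 0.8000; (30−7)/30 = 0.7667; (30−10)/30 = 0.6667; (30−11)/30 = 0.6333; (30−25)/30 = 0.1667; (30−28)/30 = 0.0667.
Raised to α = 0.5: 0.91287; 0.89443; 0.87560; 0.81650; 0.79582; 0.40825; 0.25820.
Sum = 4.961659; FGT(0.5) = 4.961659 / 9 = 0.5513.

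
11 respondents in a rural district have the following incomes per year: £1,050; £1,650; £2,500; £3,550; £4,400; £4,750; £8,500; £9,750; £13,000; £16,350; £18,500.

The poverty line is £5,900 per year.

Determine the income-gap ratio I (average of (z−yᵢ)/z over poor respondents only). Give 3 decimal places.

Incomes under z: £1,050, £1,650, £2,500, £3,550, £4,400, £4,750 (q = 6 of N = 11).
Shortfall ratios (z−y)/z: 0.8220, 0.7203, 0.5763, 0.3983, 0.2542, 0.1949; sum = 2.966102.
I averages over the q = 6 poor units only: 2.966102 / 6 = 0.494.

0.494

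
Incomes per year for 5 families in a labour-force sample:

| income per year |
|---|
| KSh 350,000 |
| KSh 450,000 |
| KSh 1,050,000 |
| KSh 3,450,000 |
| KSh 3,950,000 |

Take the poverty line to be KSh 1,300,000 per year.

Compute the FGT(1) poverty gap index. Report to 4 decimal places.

0.3154

Incomes under z: KSh 350,000, KSh 450,000, KSh 1,050,000 (q = 3 of N = 5).
Gap ratios (z−y)/z: (1300000−350000)/1300000 = 0.7308; (1300000−450000)/1300000 = 0.6538; (1300000−1050000)/1300000 = 0.1923.
Sum of shortfalls = 1.576923; P₁ averages over all N: 1.576923 / 5 = 0.3154.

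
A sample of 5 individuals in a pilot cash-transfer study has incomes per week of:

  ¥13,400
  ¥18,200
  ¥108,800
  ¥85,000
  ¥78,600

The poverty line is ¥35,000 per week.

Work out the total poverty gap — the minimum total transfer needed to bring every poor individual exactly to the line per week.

Poor units: ¥13,400, ¥18,200 (q = 2 of N = 5).
Individual gaps: 35000−13400 = 21600; 35000−18200 = 16800.
Aggregate gap = ¥38,400.

¥38,400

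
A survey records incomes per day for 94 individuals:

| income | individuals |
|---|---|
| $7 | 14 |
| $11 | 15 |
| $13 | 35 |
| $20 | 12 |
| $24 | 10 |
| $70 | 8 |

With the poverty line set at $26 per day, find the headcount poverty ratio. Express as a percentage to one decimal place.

91.5%

86 of the 94 individuals have income below $26.
H = 86/94 = 91.5%.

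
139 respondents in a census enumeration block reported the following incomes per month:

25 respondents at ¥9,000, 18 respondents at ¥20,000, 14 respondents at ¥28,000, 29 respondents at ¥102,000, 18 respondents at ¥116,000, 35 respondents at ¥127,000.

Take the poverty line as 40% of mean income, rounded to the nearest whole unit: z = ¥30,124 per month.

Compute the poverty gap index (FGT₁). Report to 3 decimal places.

Incomes under z: 25×¥9,000, 18×¥20,000, 14×¥28,000 (q = 57 of N = 139).
Relative gaps: (30124−9000)/30124 = 0.7012 (×25); (30124−20000)/30124 = 0.3361 (×18); (30124−28000)/30124 = 0.0705 (×14).
Sum of shortfalls = 24.567388; P₁ averages over all N: 24.567388 / 139 = 0.177.

0.177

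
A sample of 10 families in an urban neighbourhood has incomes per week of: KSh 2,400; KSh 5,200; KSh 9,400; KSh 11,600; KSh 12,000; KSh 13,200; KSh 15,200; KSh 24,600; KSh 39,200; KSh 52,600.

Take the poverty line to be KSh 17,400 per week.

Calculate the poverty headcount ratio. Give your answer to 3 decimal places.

0.700

7 of the 10 families have income below KSh 17,400.
H = 7/10 = 0.700.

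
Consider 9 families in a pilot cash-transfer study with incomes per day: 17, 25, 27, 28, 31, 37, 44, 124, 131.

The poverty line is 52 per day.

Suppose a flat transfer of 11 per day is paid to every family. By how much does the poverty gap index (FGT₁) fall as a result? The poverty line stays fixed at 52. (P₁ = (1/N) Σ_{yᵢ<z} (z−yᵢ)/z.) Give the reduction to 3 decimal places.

Before: below the line — 17, 25, 27, 28, 31, 37, 44; poverty gap index (FGT₁) = 0.33120.
After the 11 transfer: below the line — 28, 36, 38, 39, 42, 48; poverty gap index (FGT₁) = 0.17308.
Reduction = 0.33120 − 0.17308 = 0.158.

0.158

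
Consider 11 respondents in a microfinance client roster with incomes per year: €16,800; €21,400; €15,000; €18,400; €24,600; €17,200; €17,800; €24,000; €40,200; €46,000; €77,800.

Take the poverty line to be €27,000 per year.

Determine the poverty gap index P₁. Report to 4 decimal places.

0.2047

Below z: €15,000, €16,800, €17,200, €17,800, €18,400, €21,400, €24,000, €24,600 (q = 8 of N = 11).
Relative gaps: (27000−15000)/27000 = 0.4444; (27000−16800)/27000 = 0.3778; (27000−17200)/27000 = 0.3630; (27000−17800)/27000 = 0.3407; (27000−18400)/27000 = 0.3185; (27000−21400)/27000 = 0.2074; (27000−24000)/27000 = 0.1111; (27000−24600)/27000 = 0.0889.
Σ = 2.251852. Dividing by the full population N = 11 gives P₁ = 0.2047.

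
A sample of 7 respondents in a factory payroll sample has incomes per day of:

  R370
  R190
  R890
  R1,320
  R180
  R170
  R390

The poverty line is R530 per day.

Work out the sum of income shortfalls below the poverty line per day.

Below z: R170, R180, R190, R370, R390 (q = 5 of N = 7).
Individual gaps: 530−170 = 360; 530−180 = 350; 530−190 = 340; 530−370 = 160; 530−390 = 140.
Aggregate gap = R1,350.

R1,350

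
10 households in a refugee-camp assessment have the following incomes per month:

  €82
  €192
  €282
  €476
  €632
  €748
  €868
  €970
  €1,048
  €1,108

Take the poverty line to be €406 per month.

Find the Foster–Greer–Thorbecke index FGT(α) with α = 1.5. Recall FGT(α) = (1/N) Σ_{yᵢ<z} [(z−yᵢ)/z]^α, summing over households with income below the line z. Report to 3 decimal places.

0.126

Below the line: €82, €192, €282 (q = 3 of N = 10).
Shortfall ratios: (406−82)/406 = 0.7980; (406−192)/406 = 0.5271; (406−282)/406 = 0.3054.
Raised to α = 1.5: 0.71290; 0.38268; 0.16879.
Sum = 1.264365; FGT(1.5) = 1.264365 / 10 = 0.126.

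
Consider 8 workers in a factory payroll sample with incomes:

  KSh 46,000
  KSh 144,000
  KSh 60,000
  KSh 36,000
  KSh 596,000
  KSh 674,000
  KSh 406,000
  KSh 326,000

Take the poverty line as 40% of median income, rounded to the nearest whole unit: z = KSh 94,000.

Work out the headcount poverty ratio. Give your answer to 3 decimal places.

3 of the 8 workers have income below KSh 94,000.
H = 3/8 = 0.375.

0.375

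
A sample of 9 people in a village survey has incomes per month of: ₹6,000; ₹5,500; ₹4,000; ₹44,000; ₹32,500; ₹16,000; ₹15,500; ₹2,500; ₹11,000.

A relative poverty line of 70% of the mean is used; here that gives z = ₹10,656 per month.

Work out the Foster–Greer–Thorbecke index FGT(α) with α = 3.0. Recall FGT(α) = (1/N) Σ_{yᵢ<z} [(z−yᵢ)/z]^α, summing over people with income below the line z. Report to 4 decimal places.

0.0988

Below z: ₹2,500, ₹4,000, ₹5,500, ₹6,000 (q = 4 of N = 9).
Gap ratios (z−y)/z: (10656−2500)/10656 = 0.7654; (10656−4000)/10656 = 0.6246; (10656−5500)/10656 = 0.4839; (10656−6000)/10656 = 0.4369.
Raised to α = 3.0: 0.44838; 0.24370; 0.11328; 0.08342.
Sum = 0.888782; FGT(3.0) = 0.888782 / 9 = 0.0988.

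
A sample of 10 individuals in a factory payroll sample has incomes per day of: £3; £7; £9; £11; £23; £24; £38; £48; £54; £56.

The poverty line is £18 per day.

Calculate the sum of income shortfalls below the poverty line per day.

£42

Below the line: £3, £7, £9, £11 (q = 4 of N = 10).
Individual gaps: 18−3 = 15; 18−7 = 11; 18−9 = 9; 18−11 = 7.
Aggregate gap = £42.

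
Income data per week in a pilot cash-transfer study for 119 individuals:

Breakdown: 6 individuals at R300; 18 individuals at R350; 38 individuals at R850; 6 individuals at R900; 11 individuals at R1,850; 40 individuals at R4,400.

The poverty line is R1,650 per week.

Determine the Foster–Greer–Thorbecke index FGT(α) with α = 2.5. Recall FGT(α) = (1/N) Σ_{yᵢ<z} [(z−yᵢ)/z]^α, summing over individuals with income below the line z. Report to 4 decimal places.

Below z: 6×R300, 18×R350, 38×R850, 6×R900 (q = 68 of N = 119).
Relative gaps: (1650−300)/1650 = 0.8182 (×6); (1650−350)/1650 = 0.7879 (×18); (1650−850)/1650 = 0.4848 (×38); (1650−900)/1650 = 0.4545 (×6).
Raised to α = 2.5: 0.60551 (×6); 0.55100 (×18); 0.16369 (×38); 0.13930 (×6).
Sum = 20.606921; FGT(2.5) = 20.606921 / 119 = 0.1732.

0.1732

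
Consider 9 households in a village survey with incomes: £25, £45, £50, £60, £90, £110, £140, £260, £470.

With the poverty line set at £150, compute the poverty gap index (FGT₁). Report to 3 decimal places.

0.393

Poor units: £25, £45, £50, £60, £90, £110, £140 (q = 7 of N = 9).
Shortfall ratios: (150−25)/150 = 0.8333; (150−45)/150 = 0.7000; (150−50)/150 = 0.6667; (150−60)/150 = 0.6000; (150−90)/150 = 0.4000; (150−110)/150 = 0.2667; (150−140)/150 = 0.0667.
Sum of shortfalls = 3.533333; P₁ averages over all N: 3.533333 / 9 = 0.393.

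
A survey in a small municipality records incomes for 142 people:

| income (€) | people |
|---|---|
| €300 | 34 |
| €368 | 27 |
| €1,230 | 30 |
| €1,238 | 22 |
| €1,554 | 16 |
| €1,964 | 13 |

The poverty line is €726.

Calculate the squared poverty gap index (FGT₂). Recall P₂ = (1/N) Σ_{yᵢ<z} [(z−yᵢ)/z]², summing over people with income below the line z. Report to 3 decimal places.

Below the line: 34×€300, 27×€368 (q = 61 of N = 142).
Normalized shortfalls: (726−300)/726 = 0.5868 (×34); (726−368)/726 = 0.4931 (×27).
Squared: 0.3443 (×34); 0.2432 (×27).
Sum = 18.271771; P₂ = 18.271771 / 142 = 0.129.

0.129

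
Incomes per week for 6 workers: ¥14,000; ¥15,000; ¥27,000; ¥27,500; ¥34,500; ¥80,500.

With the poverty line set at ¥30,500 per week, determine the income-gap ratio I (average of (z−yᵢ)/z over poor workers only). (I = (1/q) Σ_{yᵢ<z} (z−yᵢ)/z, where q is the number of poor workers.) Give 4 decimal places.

0.3156

Poor units: ¥14,000, ¥15,000, ¥27,000, ¥27,500 (q = 4 of N = 6).
Relative gaps: 0.5410, 0.5082, 0.1148, 0.0984; sum = 1.262295.
The income-gap ratio divides by q (the poor only): 1.262295 / 4 = 0.3156.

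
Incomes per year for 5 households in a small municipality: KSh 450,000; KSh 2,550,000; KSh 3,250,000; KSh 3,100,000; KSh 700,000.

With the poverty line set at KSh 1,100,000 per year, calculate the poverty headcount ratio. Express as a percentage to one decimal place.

40.0%

2 of the 5 households have income below KSh 1,100,000.
H = 2/5 = 40.0%.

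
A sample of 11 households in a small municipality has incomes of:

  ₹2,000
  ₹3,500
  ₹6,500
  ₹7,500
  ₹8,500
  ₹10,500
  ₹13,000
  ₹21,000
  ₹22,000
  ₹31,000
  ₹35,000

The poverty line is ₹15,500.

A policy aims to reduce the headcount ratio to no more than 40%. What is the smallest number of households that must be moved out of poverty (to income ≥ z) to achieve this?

7 of the 11 households are poor, so H = 7/11 = 0.636.
A headcount ratio of at most 40% allows at most ⌊0.40 × 11⌋ = 4 poor households.
So at least 7 − 4 = 3 must be lifted.

3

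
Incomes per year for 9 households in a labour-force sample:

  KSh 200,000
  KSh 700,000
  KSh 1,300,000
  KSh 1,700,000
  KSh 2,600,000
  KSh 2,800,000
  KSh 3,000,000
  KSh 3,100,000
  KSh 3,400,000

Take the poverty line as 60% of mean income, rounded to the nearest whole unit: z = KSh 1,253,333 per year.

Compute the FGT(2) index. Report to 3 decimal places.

0.100

Below the line: KSh 200,000, KSh 700,000 (q = 2 of N = 9).
Relative gaps: (1253333−200000)/1253333 = 0.8404; (1253333−700000)/1253333 = 0.4415.
Squared: 0.7063; 0.1949.
Sum = 0.901228; P₂ = 0.901228 / 9 = 0.100.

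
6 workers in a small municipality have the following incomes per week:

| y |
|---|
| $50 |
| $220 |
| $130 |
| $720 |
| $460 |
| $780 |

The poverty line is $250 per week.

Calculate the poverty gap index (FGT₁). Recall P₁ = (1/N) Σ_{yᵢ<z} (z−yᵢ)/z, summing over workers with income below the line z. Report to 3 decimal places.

Incomes under z: $50, $130, $220 (q = 3 of N = 6).
Gap ratios (z−y)/z: (250−50)/250 = 0.8000; (250−130)/250 = 0.4800; (250−220)/250 = 0.1200.
Σ = 1.400000. Dividing by the full population N = 6 gives P₁ = 0.233.

0.233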